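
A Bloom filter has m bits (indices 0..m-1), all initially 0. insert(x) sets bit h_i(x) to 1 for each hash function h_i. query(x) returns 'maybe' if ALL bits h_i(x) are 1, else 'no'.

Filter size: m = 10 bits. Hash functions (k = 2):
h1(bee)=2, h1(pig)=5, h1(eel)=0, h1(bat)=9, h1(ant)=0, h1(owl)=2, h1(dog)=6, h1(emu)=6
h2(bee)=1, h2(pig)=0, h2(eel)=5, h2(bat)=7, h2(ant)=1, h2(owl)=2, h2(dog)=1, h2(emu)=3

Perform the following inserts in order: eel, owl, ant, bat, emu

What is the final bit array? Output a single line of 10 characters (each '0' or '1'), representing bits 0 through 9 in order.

Answer: 1111011101

Derivation:
Start: bits=0000000000
After insert 'eel': sets bits 0 5 -> bits=1000010000
After insert 'owl': sets bits 2 -> bits=1010010000
After insert 'ant': sets bits 0 1 -> bits=1110010000
After insert 'bat': sets bits 7 9 -> bits=1110010101
After insert 'emu': sets bits 3 6 -> bits=1111011101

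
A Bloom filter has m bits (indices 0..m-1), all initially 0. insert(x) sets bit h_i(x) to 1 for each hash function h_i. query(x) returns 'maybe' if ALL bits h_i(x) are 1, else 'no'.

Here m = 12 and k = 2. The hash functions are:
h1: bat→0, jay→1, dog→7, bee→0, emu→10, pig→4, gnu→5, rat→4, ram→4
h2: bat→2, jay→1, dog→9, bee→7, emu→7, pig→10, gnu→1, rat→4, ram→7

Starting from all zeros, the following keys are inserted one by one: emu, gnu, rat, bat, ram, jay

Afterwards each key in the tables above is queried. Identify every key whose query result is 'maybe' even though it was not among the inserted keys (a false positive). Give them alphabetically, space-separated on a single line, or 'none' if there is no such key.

Answer: bee pig

Derivation:
Start: bits=000000000000
After insert 'emu': sets bits 7 10 -> bits=000000010010
After insert 'gnu': sets bits 1 5 -> bits=010001010010
After insert 'rat': sets bits 4 -> bits=010011010010
After insert 'bat': sets bits 0 2 -> bits=111011010010
After insert 'ram': sets bits 4 7 -> bits=111011010010
After insert 'jay': sets bits 1 -> bits=111011010010
Not inserted: bee dog pig — query each against bits=111011010010:
query bee: checks bit0=1, bit7=1 (all 1) -> maybe => FALSE POSITIVE
query dog: checks bit7=1, bit9=0 (has a 0) -> no => not a false positive
query pig: checks bit4=1, bit10=1 (all 1) -> maybe => FALSE POSITIVE
False positives (alphabetical): bee pig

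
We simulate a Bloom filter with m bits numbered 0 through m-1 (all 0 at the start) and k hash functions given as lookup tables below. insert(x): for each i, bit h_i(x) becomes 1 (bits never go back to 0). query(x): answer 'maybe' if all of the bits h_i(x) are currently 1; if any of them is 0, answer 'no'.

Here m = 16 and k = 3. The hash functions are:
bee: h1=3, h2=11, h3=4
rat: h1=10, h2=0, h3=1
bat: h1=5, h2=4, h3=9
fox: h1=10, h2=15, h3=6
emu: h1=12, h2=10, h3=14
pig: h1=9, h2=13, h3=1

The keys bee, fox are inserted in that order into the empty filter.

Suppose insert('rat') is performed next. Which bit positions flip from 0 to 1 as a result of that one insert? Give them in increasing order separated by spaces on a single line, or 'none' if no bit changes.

Answer: 0 1

Derivation:
Start: bits=0000000000000000
After insert 'bee': sets bits 3 4 11 -> bits=0001100000010000
After insert 'fox': sets bits 6 10 15 -> bits=0001101000110001
insert 'rat' would touch bits 0 1 10; currently bit0=0, bit1=0, bit10=1
Bits that are 0 among those (would change 0->1): 0 1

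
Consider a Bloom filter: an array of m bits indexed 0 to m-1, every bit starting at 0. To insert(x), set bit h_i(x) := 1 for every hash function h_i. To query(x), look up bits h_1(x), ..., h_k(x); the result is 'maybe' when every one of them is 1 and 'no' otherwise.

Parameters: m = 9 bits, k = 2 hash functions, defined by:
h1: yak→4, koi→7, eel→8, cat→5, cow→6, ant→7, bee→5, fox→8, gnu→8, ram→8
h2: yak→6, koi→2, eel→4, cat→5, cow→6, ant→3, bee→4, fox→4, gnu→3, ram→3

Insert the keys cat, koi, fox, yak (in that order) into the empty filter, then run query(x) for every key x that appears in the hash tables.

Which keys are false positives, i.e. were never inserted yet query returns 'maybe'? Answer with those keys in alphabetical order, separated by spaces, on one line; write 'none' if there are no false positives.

Answer: bee cow eel

Derivation:
Start: bits=000000000
After insert 'cat': sets bits 5 -> bits=000001000
After insert 'koi': sets bits 2 7 -> bits=001001010
After insert 'fox': sets bits 4 8 -> bits=001011011
After insert 'yak': sets bits 4 6 -> bits=001011111
Not inserted: ant bee cow eel gnu ram — query each against bits=001011111:
query ant: checks bit3=0, bit7=1 (has a 0) -> no => not a false positive
query bee: checks bit4=1, bit5=1 (all 1) -> maybe => FALSE POSITIVE
query cow: checks bit6=1 (all 1) -> maybe => FALSE POSITIVE
query eel: checks bit4=1, bit8=1 (all 1) -> maybe => FALSE POSITIVE
query gnu: checks bit3=0, bit8=1 (has a 0) -> no => not a false positive
query ram: checks bit3=0, bit8=1 (has a 0) -> no => not a false positive
False positives (alphabetical): bee cow eel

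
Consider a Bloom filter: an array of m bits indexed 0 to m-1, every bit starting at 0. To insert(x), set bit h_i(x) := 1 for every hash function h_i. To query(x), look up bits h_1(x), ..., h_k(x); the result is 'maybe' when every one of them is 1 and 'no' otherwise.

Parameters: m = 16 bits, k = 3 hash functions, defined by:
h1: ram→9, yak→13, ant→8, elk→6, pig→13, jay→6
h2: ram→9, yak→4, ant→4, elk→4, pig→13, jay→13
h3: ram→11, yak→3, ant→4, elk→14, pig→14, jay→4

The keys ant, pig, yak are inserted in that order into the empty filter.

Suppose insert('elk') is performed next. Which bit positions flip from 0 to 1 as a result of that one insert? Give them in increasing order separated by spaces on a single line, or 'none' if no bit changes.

Start: bits=0000000000000000
After insert 'ant': sets bits 4 8 -> bits=0000100010000000
After insert 'pig': sets bits 13 14 -> bits=0000100010000110
After insert 'yak': sets bits 3 4 13 -> bits=0001100010000110
insert 'elk' would touch bits 4 6 14; currently bit4=1, bit6=0, bit14=1
Bits that are 0 among those (would change 0->1): 6

Answer: 6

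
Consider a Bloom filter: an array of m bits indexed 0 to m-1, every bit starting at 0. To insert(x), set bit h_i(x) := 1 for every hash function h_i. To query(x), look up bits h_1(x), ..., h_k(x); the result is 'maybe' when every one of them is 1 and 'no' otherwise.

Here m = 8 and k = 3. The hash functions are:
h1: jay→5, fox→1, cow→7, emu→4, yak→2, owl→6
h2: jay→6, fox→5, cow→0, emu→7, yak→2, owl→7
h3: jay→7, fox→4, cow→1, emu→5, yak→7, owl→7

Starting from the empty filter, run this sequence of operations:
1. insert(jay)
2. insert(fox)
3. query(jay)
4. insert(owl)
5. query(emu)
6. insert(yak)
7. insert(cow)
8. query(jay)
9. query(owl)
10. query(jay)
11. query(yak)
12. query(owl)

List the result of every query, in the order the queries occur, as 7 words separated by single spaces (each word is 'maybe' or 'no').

Start: bits=00000000
Op 1: insert jay -> sets bits 5 6 7 -> bits=00000111
Op 2: insert fox -> sets bits 1 4 5 -> bits=01001111
Op 3: query jay -> checks bit5=1, bit6=1, bit7=1 (all 1) -> maybe
Op 4: insert owl -> sets bits 6 7 -> bits=01001111
Op 5: query emu -> checks bit4=1, bit5=1, bit7=1 (all 1) -> maybe
Op 6: insert yak -> sets bits 2 7 -> bits=01101111
Op 7: insert cow -> sets bits 0 1 7 -> bits=11101111
Op 8: query jay -> checks bit5=1, bit6=1, bit7=1 (all 1) -> maybe
Op 9: query owl -> checks bit6=1, bit7=1 (all 1) -> maybe
Op 10: query jay -> checks bit5=1, bit6=1, bit7=1 (all 1) -> maybe
Op 11: query yak -> checks bit2=1, bit7=1 (all 1) -> maybe
Op 12: query owl -> checks bit6=1, bit7=1 (all 1) -> maybe
Query results in order: maybe maybe maybe maybe maybe maybe maybe

Answer: maybe maybe maybe maybe maybe maybe maybe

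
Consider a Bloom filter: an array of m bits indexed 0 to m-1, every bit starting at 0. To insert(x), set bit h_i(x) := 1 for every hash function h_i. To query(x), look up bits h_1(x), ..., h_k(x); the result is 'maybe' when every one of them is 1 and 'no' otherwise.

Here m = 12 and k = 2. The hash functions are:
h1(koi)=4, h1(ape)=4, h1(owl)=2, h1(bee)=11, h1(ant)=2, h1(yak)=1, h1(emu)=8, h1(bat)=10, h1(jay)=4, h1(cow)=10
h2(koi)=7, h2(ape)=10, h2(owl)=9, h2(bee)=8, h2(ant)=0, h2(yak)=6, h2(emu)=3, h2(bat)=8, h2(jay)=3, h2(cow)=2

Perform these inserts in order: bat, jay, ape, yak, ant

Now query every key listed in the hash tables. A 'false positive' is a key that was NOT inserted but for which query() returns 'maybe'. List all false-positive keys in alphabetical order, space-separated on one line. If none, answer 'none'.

Start: bits=000000000000
After insert 'bat': sets bits 8 10 -> bits=000000001010
After insert 'jay': sets bits 3 4 -> bits=000110001010
After insert 'ape': sets bits 4 10 -> bits=000110001010
After insert 'yak': sets bits 1 6 -> bits=010110101010
After insert 'ant': sets bits 0 2 -> bits=111110101010
Not inserted: bee cow emu koi owl — query each against bits=111110101010:
query bee: checks bit8=1, bit11=0 (has a 0) -> no => not a false positive
query cow: checks bit2=1, bit10=1 (all 1) -> maybe => FALSE POSITIVE
query emu: checks bit3=1, bit8=1 (all 1) -> maybe => FALSE POSITIVE
query koi: checks bit4=1, bit7=0 (has a 0) -> no => not a false positive
query owl: checks bit2=1, bit9=0 (has a 0) -> no => not a false positive
False positives (alphabetical): cow emu

Answer: cow emu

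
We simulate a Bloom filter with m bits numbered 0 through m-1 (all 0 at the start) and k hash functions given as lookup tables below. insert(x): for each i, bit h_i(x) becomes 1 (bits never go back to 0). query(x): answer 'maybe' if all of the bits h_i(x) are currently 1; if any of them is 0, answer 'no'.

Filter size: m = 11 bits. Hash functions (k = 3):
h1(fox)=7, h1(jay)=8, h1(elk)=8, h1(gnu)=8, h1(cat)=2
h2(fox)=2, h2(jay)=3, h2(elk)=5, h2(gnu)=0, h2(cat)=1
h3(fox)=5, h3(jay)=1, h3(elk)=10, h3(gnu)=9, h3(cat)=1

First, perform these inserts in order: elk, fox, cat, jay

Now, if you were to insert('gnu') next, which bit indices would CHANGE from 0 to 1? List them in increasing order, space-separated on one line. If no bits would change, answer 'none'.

Start: bits=00000000000
After insert 'elk': sets bits 5 8 10 -> bits=00000100101
After insert 'fox': sets bits 2 5 7 -> bits=00100101101
After insert 'cat': sets bits 1 2 -> bits=01100101101
After insert 'jay': sets bits 1 3 8 -> bits=01110101101
insert 'gnu' would touch bits 0 8 9; currently bit0=0, bit8=1, bit9=0
Bits that are 0 among those (would change 0->1): 0 9

Answer: 0 9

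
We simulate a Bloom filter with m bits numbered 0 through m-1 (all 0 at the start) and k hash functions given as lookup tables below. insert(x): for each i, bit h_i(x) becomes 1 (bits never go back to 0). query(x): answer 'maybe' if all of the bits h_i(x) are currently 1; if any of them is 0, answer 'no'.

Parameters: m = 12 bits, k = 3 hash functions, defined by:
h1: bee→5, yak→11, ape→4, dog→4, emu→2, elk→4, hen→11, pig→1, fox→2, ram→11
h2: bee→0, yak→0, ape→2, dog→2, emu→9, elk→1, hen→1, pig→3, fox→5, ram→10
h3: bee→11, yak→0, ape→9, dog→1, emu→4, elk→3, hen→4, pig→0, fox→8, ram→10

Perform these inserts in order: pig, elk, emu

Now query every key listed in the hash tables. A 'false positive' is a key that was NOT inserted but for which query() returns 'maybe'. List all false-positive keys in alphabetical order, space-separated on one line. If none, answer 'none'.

Answer: ape dog

Derivation:
Start: bits=000000000000
After insert 'pig': sets bits 0 1 3 -> bits=110100000000
After insert 'elk': sets bits 1 3 4 -> bits=110110000000
After insert 'emu': sets bits 2 4 9 -> bits=111110000100
Not inserted: ape bee dog fox hen ram yak — query each against bits=111110000100:
query ape: checks bit2=1, bit4=1, bit9=1 (all 1) -> maybe => FALSE POSITIVE
query bee: checks bit0=1, bit5=0, bit11=0 (has a 0) -> no => not a false positive
query dog: checks bit1=1, bit2=1, bit4=1 (all 1) -> maybe => FALSE POSITIVE
query fox: checks bit2=1, bit5=0, bit8=0 (has a 0) -> no => not a false positive
query hen: checks bit1=1, bit4=1, bit11=0 (has a 0) -> no => not a false positive
query ram: checks bit10=0, bit11=0 (has a 0) -> no => not a false positive
query yak: checks bit0=1, bit11=0 (has a 0) -> no => not a false positive
False positives (alphabetical): ape dog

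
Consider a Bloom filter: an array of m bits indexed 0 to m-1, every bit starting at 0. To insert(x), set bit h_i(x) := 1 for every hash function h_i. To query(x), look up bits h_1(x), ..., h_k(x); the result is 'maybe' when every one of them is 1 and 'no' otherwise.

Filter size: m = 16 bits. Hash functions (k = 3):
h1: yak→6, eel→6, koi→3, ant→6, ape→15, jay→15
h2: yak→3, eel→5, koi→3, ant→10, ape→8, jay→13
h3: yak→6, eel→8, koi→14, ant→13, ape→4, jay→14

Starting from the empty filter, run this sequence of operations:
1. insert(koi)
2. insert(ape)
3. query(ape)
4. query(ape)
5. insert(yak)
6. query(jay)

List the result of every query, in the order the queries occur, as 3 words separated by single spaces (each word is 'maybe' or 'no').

Start: bits=0000000000000000
Op 1: insert koi -> sets bits 3 14 -> bits=0001000000000010
Op 2: insert ape -> sets bits 4 8 15 -> bits=0001100010000011
Op 3: query ape -> checks bit4=1, bit8=1, bit15=1 (all 1) -> maybe
Op 4: query ape -> checks bit4=1, bit8=1, bit15=1 (all 1) -> maybe
Op 5: insert yak -> sets bits 3 6 -> bits=0001101010000011
Op 6: query jay -> checks bit13=0, bit14=1, bit15=1 (has a 0) -> no
Query results in order: maybe maybe no

Answer: maybe maybe no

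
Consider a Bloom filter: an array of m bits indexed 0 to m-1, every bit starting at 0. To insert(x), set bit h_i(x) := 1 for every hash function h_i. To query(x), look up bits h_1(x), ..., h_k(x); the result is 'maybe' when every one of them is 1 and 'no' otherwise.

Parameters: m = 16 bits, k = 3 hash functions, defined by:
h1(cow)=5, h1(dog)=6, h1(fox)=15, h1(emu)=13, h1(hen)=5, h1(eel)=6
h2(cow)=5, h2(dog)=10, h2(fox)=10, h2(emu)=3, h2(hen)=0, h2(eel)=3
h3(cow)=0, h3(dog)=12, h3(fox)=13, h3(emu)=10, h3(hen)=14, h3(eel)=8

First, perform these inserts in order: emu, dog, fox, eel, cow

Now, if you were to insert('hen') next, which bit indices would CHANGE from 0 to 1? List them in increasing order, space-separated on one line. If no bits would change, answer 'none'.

Answer: 14

Derivation:
Start: bits=0000000000000000
After insert 'emu': sets bits 3 10 13 -> bits=0001000000100100
After insert 'dog': sets bits 6 10 12 -> bits=0001001000101100
After insert 'fox': sets bits 10 13 15 -> bits=0001001000101101
After insert 'eel': sets bits 3 6 8 -> bits=0001001010101101
After insert 'cow': sets bits 0 5 -> bits=1001011010101101
insert 'hen' would touch bits 0 5 14; currently bit0=1, bit5=1, bit14=0
Bits that are 0 among those (would change 0->1): 14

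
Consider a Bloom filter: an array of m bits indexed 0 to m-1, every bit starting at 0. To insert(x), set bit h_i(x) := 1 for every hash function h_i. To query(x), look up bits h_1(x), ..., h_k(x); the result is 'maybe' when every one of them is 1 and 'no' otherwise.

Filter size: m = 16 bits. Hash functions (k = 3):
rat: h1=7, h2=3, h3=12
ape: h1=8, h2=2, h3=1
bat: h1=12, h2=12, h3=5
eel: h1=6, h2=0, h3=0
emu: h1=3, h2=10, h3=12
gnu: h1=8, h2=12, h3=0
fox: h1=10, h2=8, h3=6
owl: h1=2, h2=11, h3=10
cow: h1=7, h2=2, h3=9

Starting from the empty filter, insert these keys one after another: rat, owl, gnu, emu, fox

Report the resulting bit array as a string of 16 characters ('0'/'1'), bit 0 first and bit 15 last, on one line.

Answer: 1011001110111000

Derivation:
Start: bits=0000000000000000
After insert 'rat': sets bits 3 7 12 -> bits=0001000100001000
After insert 'owl': sets bits 2 10 11 -> bits=0011000100111000
After insert 'gnu': sets bits 0 8 12 -> bits=1011000110111000
After insert 'emu': sets bits 3 10 12 -> bits=1011000110111000
After insert 'fox': sets bits 6 8 10 -> bits=1011001110111000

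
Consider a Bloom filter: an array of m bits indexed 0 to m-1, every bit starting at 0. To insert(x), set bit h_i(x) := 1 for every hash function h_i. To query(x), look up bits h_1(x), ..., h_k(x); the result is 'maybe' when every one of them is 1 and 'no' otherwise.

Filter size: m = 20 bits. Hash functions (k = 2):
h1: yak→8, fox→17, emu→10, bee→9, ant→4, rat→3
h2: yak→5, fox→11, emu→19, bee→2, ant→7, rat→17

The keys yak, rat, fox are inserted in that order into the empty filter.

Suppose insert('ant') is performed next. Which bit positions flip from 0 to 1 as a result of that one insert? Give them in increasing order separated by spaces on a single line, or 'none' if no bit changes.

Answer: 4 7

Derivation:
Start: bits=00000000000000000000
After insert 'yak': sets bits 5 8 -> bits=00000100100000000000
After insert 'rat': sets bits 3 17 -> bits=00010100100000000100
After insert 'fox': sets bits 11 17 -> bits=00010100100100000100
insert 'ant' would touch bits 4 7; currently bit4=0, bit7=0
Bits that are 0 among those (would change 0->1): 4 7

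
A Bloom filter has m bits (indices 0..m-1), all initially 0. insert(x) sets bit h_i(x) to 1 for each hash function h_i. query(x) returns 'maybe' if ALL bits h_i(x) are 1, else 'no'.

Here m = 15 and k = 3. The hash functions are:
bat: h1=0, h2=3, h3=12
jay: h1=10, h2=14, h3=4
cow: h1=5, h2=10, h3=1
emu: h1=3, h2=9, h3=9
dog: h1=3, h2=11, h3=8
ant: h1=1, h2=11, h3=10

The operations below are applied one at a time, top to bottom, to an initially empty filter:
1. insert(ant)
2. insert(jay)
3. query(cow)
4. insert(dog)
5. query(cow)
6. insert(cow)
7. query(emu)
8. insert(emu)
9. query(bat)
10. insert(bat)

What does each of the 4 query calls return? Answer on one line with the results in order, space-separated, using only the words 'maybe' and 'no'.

Start: bits=000000000000000
Op 1: insert ant -> sets bits 1 10 11 -> bits=010000000011000
Op 2: insert jay -> sets bits 4 10 14 -> bits=010010000011001
Op 3: query cow -> checks bit1=1, bit5=0, bit10=1 (has a 0) -> no
Op 4: insert dog -> sets bits 3 8 11 -> bits=010110001011001
Op 5: query cow -> checks bit1=1, bit5=0, bit10=1 (has a 0) -> no
Op 6: insert cow -> sets bits 1 5 10 -> bits=010111001011001
Op 7: query emu -> checks bit3=1, bit9=0 (has a 0) -> no
Op 8: insert emu -> sets bits 3 9 -> bits=010111001111001
Op 9: query bat -> checks bit0=0, bit3=1, bit12=0 (has a 0) -> no
Op 10: insert bat -> sets bits 0 3 12 -> bits=110111001111101
Query results in order: no no no no

Answer: no no no no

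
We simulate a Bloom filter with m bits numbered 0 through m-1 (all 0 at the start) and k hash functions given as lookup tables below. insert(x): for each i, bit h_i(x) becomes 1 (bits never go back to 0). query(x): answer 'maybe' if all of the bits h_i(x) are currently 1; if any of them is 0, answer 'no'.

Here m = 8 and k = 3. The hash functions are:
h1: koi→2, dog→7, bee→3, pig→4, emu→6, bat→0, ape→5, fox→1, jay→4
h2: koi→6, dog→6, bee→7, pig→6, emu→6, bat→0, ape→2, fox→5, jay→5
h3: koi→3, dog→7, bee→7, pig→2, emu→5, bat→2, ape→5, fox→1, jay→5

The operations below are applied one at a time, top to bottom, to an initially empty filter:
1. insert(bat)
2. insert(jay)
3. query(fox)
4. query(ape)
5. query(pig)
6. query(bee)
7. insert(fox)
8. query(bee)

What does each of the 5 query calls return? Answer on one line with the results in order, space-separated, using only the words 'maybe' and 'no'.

Start: bits=00000000
Op 1: insert bat -> sets bits 0 2 -> bits=10100000
Op 2: insert jay -> sets bits 4 5 -> bits=10101100
Op 3: query fox -> checks bit1=0, bit5=1 (has a 0) -> no
Op 4: query ape -> checks bit2=1, bit5=1 (all 1) -> maybe
Op 5: query pig -> checks bit2=1, bit4=1, bit6=0 (has a 0) -> no
Op 6: query bee -> checks bit3=0, bit7=0 (has a 0) -> no
Op 7: insert fox -> sets bits 1 5 -> bits=11101100
Op 8: query bee -> checks bit3=0, bit7=0 (has a 0) -> no
Query results in order: no maybe no no no

Answer: no maybe no no no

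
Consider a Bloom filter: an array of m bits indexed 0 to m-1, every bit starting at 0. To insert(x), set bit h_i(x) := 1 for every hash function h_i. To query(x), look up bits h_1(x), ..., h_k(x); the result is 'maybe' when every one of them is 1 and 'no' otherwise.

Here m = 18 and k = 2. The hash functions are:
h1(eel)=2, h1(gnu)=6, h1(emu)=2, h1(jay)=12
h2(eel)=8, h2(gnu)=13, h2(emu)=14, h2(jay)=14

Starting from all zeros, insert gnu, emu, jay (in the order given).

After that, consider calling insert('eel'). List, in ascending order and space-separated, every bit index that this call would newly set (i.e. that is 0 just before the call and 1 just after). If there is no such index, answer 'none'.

Answer: 8

Derivation:
Start: bits=000000000000000000
After insert 'gnu': sets bits 6 13 -> bits=000000100000010000
After insert 'emu': sets bits 2 14 -> bits=001000100000011000
After insert 'jay': sets bits 12 14 -> bits=001000100000111000
insert 'eel' would touch bits 2 8; currently bit2=1, bit8=0
Bits that are 0 among those (would change 0->1): 8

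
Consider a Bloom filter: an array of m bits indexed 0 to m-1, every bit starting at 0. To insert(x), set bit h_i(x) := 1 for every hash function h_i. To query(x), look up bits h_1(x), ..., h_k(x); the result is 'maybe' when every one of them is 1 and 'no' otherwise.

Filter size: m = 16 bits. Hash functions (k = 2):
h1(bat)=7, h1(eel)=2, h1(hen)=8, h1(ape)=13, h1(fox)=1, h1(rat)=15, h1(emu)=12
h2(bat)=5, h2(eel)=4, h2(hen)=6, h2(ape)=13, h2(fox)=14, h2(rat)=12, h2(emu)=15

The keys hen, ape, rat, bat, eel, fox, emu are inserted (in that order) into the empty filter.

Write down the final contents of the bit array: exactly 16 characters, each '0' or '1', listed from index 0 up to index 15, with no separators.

Start: bits=0000000000000000
After insert 'hen': sets bits 6 8 -> bits=0000001010000000
After insert 'ape': sets bits 13 -> bits=0000001010000100
After insert 'rat': sets bits 12 15 -> bits=0000001010001101
After insert 'bat': sets bits 5 7 -> bits=0000011110001101
After insert 'eel': sets bits 2 4 -> bits=0010111110001101
After insert 'fox': sets bits 1 14 -> bits=0110111110001111
After insert 'emu': sets bits 12 15 -> bits=0110111110001111

Answer: 0110111110001111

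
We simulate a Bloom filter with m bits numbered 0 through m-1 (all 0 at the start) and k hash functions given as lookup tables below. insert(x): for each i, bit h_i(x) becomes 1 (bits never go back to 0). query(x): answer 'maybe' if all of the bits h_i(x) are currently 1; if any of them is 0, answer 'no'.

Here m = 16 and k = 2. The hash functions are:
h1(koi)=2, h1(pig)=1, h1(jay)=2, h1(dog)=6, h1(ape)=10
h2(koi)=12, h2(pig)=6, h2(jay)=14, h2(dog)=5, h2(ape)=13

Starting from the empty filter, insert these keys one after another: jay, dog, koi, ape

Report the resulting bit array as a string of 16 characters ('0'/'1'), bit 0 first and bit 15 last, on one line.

Start: bits=0000000000000000
After insert 'jay': sets bits 2 14 -> bits=0010000000000010
After insert 'dog': sets bits 5 6 -> bits=0010011000000010
After insert 'koi': sets bits 2 12 -> bits=0010011000001010
After insert 'ape': sets bits 10 13 -> bits=0010011000101110

Answer: 0010011000101110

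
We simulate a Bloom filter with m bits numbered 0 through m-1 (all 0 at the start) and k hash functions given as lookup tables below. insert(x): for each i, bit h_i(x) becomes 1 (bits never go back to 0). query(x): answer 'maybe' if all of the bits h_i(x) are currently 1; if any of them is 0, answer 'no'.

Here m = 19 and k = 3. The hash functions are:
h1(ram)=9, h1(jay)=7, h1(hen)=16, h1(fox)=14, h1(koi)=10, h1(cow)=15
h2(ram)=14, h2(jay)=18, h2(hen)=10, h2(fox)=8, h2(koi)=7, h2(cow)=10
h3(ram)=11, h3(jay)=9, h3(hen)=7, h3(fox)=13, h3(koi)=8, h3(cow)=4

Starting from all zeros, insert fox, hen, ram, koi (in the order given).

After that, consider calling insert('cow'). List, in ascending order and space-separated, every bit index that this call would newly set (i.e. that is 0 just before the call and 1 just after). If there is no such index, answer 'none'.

Answer: 4 15

Derivation:
Start: bits=0000000000000000000
After insert 'fox': sets bits 8 13 14 -> bits=0000000010000110000
After insert 'hen': sets bits 7 10 16 -> bits=0000000110100110100
After insert 'ram': sets bits 9 11 14 -> bits=0000000111110110100
After insert 'koi': sets bits 7 8 10 -> bits=0000000111110110100
insert 'cow' would touch bits 4 10 15; currently bit4=0, bit10=1, bit15=0
Bits that are 0 among those (would change 0->1): 4 15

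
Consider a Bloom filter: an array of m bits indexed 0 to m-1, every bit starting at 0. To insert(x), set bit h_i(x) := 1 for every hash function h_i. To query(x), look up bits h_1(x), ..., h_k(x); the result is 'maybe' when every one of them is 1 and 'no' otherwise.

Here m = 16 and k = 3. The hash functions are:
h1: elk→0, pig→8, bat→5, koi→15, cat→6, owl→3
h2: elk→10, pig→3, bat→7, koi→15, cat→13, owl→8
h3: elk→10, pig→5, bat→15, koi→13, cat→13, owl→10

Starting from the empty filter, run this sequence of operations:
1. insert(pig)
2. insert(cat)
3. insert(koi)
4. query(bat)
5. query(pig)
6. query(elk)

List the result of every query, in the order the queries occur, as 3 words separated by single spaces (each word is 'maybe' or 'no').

Answer: no maybe no

Derivation:
Start: bits=0000000000000000
Op 1: insert pig -> sets bits 3 5 8 -> bits=0001010010000000
Op 2: insert cat -> sets bits 6 13 -> bits=0001011010000100
Op 3: insert koi -> sets bits 13 15 -> bits=0001011010000101
Op 4: query bat -> checks bit5=1, bit7=0, bit15=1 (has a 0) -> no
Op 5: query pig -> checks bit3=1, bit5=1, bit8=1 (all 1) -> maybe
Op 6: query elk -> checks bit0=0, bit10=0 (has a 0) -> no
Query results in order: no maybe no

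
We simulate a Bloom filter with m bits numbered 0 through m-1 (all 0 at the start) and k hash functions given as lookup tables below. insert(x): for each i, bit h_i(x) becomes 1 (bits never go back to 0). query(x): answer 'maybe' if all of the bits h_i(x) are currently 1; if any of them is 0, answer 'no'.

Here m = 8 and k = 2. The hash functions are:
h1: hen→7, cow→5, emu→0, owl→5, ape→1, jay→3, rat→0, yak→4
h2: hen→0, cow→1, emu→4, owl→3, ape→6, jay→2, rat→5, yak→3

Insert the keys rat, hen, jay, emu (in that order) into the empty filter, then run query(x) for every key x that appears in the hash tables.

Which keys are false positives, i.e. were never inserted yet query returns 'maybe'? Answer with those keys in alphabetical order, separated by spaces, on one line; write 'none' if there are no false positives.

Answer: owl yak

Derivation:
Start: bits=00000000
After insert 'rat': sets bits 0 5 -> bits=10000100
After insert 'hen': sets bits 0 7 -> bits=10000101
After insert 'jay': sets bits 2 3 -> bits=10110101
After insert 'emu': sets bits 0 4 -> bits=10111101
Not inserted: ape cow owl yak — query each against bits=10111101:
query ape: checks bit1=0, bit6=0 (has a 0) -> no => not a false positive
query cow: checks bit1=0, bit5=1 (has a 0) -> no => not a false positive
query owl: checks bit3=1, bit5=1 (all 1) -> maybe => FALSE POSITIVE
query yak: checks bit3=1, bit4=1 (all 1) -> maybe => FALSE POSITIVE
False positives (alphabetical): owl yak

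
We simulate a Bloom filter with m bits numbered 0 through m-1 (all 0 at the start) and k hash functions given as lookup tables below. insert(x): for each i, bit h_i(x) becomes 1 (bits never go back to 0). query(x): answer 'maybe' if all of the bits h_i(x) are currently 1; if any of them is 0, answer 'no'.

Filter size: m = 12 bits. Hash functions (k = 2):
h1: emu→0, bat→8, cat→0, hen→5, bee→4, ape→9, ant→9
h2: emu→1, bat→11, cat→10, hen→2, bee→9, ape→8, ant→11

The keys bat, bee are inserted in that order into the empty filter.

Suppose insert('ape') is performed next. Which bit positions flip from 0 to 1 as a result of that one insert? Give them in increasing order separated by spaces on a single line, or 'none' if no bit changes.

Answer: none

Derivation:
Start: bits=000000000000
After insert 'bat': sets bits 8 11 -> bits=000000001001
After insert 'bee': sets bits 4 9 -> bits=000010001101
insert 'ape' would touch bits 8 9; currently bit8=1, bit9=1
Bits that are 0 among those (would change 0->1): none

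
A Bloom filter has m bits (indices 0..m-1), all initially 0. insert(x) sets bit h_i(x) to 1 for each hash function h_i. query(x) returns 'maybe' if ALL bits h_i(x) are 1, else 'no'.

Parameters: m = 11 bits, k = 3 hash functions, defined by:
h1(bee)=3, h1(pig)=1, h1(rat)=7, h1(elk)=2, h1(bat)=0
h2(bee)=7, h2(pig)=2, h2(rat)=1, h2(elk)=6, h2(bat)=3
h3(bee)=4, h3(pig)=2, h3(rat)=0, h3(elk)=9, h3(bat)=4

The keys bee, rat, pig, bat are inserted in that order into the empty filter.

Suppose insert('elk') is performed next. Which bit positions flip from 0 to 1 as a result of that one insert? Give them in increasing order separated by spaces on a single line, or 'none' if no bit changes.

Start: bits=00000000000
After insert 'bee': sets bits 3 4 7 -> bits=00011001000
After insert 'rat': sets bits 0 1 7 -> bits=11011001000
After insert 'pig': sets bits 1 2 -> bits=11111001000
After insert 'bat': sets bits 0 3 4 -> bits=11111001000
insert 'elk' would touch bits 2 6 9; currently bit2=1, bit6=0, bit9=0
Bits that are 0 among those (would change 0->1): 6 9

Answer: 6 9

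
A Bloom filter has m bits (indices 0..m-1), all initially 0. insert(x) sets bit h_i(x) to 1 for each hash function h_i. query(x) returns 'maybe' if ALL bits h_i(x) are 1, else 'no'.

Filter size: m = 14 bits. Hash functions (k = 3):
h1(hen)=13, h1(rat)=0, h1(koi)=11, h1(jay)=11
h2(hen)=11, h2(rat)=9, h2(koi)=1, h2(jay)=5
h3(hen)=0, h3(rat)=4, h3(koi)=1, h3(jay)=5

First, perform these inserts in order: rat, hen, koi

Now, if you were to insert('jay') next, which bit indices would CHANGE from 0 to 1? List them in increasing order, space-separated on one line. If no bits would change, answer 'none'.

Answer: 5

Derivation:
Start: bits=00000000000000
After insert 'rat': sets bits 0 4 9 -> bits=10001000010000
After insert 'hen': sets bits 0 11 13 -> bits=10001000010101
After insert 'koi': sets bits 1 11 -> bits=11001000010101
insert 'jay' would touch bits 5 11; currently bit5=0, bit11=1
Bits that are 0 among those (would change 0->1): 5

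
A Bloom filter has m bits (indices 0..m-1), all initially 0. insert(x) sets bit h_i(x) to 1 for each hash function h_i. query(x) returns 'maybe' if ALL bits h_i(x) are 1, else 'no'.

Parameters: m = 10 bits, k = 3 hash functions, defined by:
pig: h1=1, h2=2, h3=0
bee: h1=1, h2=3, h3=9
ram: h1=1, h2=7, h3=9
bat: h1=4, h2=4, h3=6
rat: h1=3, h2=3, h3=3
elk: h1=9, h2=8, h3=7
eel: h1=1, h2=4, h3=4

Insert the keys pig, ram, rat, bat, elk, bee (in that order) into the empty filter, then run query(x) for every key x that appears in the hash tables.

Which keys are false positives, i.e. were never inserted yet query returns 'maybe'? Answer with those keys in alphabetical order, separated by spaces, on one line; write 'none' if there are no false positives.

Start: bits=0000000000
After insert 'pig': sets bits 0 1 2 -> bits=1110000000
After insert 'ram': sets bits 1 7 9 -> bits=1110000101
After insert 'rat': sets bits 3 -> bits=1111000101
After insert 'bat': sets bits 4 6 -> bits=1111101101
After insert 'elk': sets bits 7 8 9 -> bits=1111101111
After insert 'bee': sets bits 1 3 9 -> bits=1111101111
Not inserted: eel — query each against bits=1111101111:
query eel: checks bit1=1, bit4=1 (all 1) -> maybe => FALSE POSITIVE
False positives (alphabetical): eel

Answer: eel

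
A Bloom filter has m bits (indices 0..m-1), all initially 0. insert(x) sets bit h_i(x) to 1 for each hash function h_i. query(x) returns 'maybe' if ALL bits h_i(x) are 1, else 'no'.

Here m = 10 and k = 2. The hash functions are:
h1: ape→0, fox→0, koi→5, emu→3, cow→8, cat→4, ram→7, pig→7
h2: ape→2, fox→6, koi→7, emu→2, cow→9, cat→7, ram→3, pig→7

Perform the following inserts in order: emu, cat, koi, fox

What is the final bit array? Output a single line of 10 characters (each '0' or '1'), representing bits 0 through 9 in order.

Start: bits=0000000000
After insert 'emu': sets bits 2 3 -> bits=0011000000
After insert 'cat': sets bits 4 7 -> bits=0011100100
After insert 'koi': sets bits 5 7 -> bits=0011110100
After insert 'fox': sets bits 0 6 -> bits=1011111100

Answer: 1011111100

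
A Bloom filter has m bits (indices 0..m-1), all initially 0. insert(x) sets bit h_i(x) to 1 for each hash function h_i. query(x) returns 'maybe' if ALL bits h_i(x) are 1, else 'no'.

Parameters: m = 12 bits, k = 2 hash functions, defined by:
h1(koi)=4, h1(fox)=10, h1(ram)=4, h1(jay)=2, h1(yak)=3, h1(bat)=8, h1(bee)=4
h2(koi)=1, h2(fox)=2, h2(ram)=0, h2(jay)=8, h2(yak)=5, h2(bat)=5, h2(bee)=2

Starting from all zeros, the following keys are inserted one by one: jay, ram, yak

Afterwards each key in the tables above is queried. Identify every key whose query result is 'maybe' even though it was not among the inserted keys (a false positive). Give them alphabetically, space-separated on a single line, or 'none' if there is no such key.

Answer: bat bee

Derivation:
Start: bits=000000000000
After insert 'jay': sets bits 2 8 -> bits=001000001000
After insert 'ram': sets bits 0 4 -> bits=101010001000
After insert 'yak': sets bits 3 5 -> bits=101111001000
Not inserted: bat bee fox koi — query each against bits=101111001000:
query bat: checks bit5=1, bit8=1 (all 1) -> maybe => FALSE POSITIVE
query bee: checks bit2=1, bit4=1 (all 1) -> maybe => FALSE POSITIVE
query fox: checks bit2=1, bit10=0 (has a 0) -> no => not a false positive
query koi: checks bit1=0, bit4=1 (has a 0) -> no => not a false positive
False positives (alphabetical): bat bee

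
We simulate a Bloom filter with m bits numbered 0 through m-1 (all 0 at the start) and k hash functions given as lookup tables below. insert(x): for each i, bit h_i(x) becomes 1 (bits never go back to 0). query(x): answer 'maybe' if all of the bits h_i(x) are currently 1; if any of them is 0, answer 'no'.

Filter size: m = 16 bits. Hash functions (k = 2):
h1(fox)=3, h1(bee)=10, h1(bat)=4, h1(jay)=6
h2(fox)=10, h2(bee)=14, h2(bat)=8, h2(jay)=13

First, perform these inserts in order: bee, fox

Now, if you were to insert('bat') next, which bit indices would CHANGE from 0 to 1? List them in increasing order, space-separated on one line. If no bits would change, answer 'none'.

Answer: 4 8

Derivation:
Start: bits=0000000000000000
After insert 'bee': sets bits 10 14 -> bits=0000000000100010
After insert 'fox': sets bits 3 10 -> bits=0001000000100010
insert 'bat' would touch bits 4 8; currently bit4=0, bit8=0
Bits that are 0 among those (would change 0->1): 4 8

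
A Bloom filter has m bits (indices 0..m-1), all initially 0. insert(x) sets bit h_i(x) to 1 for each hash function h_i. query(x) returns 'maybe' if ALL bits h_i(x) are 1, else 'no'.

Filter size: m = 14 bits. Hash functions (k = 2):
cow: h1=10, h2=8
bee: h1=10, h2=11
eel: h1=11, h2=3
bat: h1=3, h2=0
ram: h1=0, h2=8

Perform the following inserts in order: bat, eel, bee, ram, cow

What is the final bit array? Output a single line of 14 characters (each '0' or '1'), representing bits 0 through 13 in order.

Start: bits=00000000000000
After insert 'bat': sets bits 0 3 -> bits=10010000000000
After insert 'eel': sets bits 3 11 -> bits=10010000000100
After insert 'bee': sets bits 10 11 -> bits=10010000001100
After insert 'ram': sets bits 0 8 -> bits=10010000101100
After insert 'cow': sets bits 8 10 -> bits=10010000101100

Answer: 10010000101100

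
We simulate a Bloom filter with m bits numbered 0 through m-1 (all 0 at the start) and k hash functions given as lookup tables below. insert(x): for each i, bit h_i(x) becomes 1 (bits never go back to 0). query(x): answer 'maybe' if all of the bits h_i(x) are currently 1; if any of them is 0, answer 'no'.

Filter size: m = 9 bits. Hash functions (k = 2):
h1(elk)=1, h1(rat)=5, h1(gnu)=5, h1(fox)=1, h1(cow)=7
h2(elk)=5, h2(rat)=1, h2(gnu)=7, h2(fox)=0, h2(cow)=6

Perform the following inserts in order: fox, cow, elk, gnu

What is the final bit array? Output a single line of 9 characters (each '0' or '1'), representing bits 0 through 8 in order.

Answer: 110001110

Derivation:
Start: bits=000000000
After insert 'fox': sets bits 0 1 -> bits=110000000
After insert 'cow': sets bits 6 7 -> bits=110000110
After insert 'elk': sets bits 1 5 -> bits=110001110
After insert 'gnu': sets bits 5 7 -> bits=110001110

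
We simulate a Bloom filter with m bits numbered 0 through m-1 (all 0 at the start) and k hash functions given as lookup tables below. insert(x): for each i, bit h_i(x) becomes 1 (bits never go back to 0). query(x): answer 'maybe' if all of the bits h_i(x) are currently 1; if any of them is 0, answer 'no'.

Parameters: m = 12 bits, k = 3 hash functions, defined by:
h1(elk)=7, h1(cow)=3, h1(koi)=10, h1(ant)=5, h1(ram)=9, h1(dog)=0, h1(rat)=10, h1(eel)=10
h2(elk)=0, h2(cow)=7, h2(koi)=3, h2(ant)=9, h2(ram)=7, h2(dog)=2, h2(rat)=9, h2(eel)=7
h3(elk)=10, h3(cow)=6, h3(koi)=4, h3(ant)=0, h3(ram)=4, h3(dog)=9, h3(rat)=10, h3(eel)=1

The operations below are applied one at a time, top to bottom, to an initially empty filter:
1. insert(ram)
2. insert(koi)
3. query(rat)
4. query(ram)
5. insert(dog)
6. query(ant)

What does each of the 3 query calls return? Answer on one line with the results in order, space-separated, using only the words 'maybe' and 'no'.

Start: bits=000000000000
Op 1: insert ram -> sets bits 4 7 9 -> bits=000010010100
Op 2: insert koi -> sets bits 3 4 10 -> bits=000110010110
Op 3: query rat -> checks bit9=1, bit10=1 (all 1) -> maybe
Op 4: query ram -> checks bit4=1, bit7=1, bit9=1 (all 1) -> maybe
Op 5: insert dog -> sets bits 0 2 9 -> bits=101110010110
Op 6: query ant -> checks bit0=1, bit5=0, bit9=1 (has a 0) -> no
Query results in order: maybe maybe no

Answer: maybe maybe no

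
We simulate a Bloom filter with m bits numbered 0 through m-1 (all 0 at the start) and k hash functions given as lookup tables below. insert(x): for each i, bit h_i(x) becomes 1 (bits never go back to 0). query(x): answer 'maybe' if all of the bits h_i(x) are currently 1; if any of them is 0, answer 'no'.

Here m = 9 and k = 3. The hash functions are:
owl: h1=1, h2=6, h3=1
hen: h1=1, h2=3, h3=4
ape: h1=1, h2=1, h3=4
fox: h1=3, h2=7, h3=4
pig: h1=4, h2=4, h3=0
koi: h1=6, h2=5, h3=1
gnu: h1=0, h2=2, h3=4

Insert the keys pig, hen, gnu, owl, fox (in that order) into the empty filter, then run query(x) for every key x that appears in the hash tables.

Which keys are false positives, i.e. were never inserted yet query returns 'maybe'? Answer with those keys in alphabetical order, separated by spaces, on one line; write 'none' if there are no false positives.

Start: bits=000000000
After insert 'pig': sets bits 0 4 -> bits=100010000
After insert 'hen': sets bits 1 3 4 -> bits=110110000
After insert 'gnu': sets bits 0 2 4 -> bits=111110000
After insert 'owl': sets bits 1 6 -> bits=111110100
After insert 'fox': sets bits 3 4 7 -> bits=111110110
Not inserted: ape koi — query each against bits=111110110:
query ape: checks bit1=1, bit4=1 (all 1) -> maybe => FALSE POSITIVE
query koi: checks bit1=1, bit5=0, bit6=1 (has a 0) -> no => not a false positive
False positives (alphabetical): ape

Answer: ape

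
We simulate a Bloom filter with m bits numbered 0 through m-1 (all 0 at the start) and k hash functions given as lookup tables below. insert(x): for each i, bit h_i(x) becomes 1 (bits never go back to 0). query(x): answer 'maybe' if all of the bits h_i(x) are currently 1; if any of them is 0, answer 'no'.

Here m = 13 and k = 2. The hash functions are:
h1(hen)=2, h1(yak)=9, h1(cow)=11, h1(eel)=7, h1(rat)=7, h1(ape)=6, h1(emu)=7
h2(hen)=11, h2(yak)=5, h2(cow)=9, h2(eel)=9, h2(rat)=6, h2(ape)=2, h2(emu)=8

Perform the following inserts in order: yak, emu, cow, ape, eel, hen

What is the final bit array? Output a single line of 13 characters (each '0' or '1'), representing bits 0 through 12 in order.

Start: bits=0000000000000
After insert 'yak': sets bits 5 9 -> bits=0000010001000
After insert 'emu': sets bits 7 8 -> bits=0000010111000
After insert 'cow': sets bits 9 11 -> bits=0000010111010
After insert 'ape': sets bits 2 6 -> bits=0010011111010
After insert 'eel': sets bits 7 9 -> bits=0010011111010
After insert 'hen': sets bits 2 11 -> bits=0010011111010

Answer: 0010011111010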